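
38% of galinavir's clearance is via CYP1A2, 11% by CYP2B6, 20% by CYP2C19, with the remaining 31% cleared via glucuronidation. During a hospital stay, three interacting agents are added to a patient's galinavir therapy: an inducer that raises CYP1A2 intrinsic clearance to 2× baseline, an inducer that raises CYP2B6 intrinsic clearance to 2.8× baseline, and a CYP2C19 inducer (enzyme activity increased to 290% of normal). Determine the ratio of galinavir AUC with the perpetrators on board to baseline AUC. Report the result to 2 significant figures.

The CYP1A2 pathway (38% of clearance) rises to 2× activity: 0.38 × 2 = 0.76.
The CYP2B6 pathway (11% of clearance) rises to 2.8× activity: 0.11 × 2.8 = 0.308.
The CYP2C19 pathway (20% of clearance) rises to 2.9× activity: 0.2 × 2.9 = 0.58.
Non-CYP routes (31%) are unchanged.
CL_new/CL_old = 0.76 + 0.308 + 0.58 + 0.31 = 1.958.
Because AUC varies inversely with clearance, the combined effect is 1 / 1.958 = 0.51.

0.51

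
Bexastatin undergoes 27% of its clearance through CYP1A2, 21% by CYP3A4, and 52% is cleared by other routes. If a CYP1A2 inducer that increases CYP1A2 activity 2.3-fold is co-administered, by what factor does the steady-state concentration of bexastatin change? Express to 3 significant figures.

0.740

The CYP1A2 pathway (27% of clearance) increases to 2.3× activity: 0.27 × 2.3 = 0.621.
CYP3A4 (21%) and the residual 52% are unaffected.
CL_new/CL_old = 0.621 + 0.21 + 0.52 = 1.351.
Steady-state concentration ratio = CL_old/CL_new = 1 / 1.351 = 0.740.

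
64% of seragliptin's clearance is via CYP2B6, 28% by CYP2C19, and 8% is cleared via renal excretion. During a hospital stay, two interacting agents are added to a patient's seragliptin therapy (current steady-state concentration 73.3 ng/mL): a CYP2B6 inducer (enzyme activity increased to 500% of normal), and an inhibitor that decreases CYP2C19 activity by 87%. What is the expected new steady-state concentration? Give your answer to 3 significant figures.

The CYP2B6 pathway (64% of clearance) rises to 5× activity: 0.64 × 5 = 3.2.
The CYP2C19 pathway (28% of clearance) drops to 0.13× activity: 0.28 × 0.13 = 0.0364.
Non-CYP routes (8%) are unchanged.
New clearance relative to baseline: 3.2 + 0.0364 + 0.08 = 3.3164.
Steady-state concentration ∝ 1/CL: new value = 73.3 / 3.3164 = 22.1 ng/mL.

22.1 ng/mL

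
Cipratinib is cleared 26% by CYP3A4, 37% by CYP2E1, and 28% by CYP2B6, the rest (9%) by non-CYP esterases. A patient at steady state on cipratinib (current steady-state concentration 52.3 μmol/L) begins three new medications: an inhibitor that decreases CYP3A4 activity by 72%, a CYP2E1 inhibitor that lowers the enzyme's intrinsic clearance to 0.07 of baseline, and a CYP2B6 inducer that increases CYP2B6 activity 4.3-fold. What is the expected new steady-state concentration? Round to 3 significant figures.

The CYP3A4 pathway (26% of clearance) drops to 0.28× activity: 0.26 × 0.28 = 0.0728.
The CYP2E1 pathway (37% of clearance) falls to 0.07× activity: 0.37 × 0.07 = 0.0259.
The CYP2B6 pathway (28% of clearance) increases to 4.3× activity: 0.28 × 4.3 = 1.204.
Non-CYP routes (9%) are unchanged.
Relative clearance = 0.0728 + 0.0259 + 1.204 + 0.09 = 1.3927.
Dividing the baseline by the relative clearance: 52.3 / 1.3927 = 37.6 μmol/L.

37.6 μmol/L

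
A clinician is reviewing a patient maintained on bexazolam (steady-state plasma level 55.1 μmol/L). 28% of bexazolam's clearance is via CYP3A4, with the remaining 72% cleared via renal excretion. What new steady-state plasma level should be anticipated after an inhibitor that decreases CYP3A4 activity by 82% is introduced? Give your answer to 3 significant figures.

71.5 μmol/L

CYP3A4: 0.28 × 0.18 = 0.0504
Other: 0.72 (unchanged)
New clearance relative to baseline: 0.0504 + 0.72 = 0.7704.
With dosing unchanged, steady-state plasma level scales as 1/CL: 55.1 / 0.7704 = 71.5 μmol/L.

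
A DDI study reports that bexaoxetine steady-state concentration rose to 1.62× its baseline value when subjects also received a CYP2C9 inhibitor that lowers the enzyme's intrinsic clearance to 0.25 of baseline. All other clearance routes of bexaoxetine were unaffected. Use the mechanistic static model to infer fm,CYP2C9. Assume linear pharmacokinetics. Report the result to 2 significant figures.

0.51

Let x = fm,CYP2C9. Because steady-state concentration ∝ 1/CL, relative clearance fell to 1/1.62 = 0.6173.
Only the CYP2C9 route changed, so 0.6173 = x·0.25 + (1 − x), giving x = 0.51.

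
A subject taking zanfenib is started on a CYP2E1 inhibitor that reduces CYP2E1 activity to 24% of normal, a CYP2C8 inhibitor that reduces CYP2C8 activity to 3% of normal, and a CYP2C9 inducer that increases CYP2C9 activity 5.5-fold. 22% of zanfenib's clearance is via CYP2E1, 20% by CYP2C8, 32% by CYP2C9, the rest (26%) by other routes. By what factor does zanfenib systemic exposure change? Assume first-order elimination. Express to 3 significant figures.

The CYP2E1 pathway (22% of clearance) falls to 0.24× activity: 0.22 × 0.24 = 0.0528.
The CYP2C8 pathway (20% of clearance) is reduced to 0.03× activity: 0.2 × 0.03 = 0.006.
The CYP2C9 pathway (32% of clearance) increases to 5.5× activity: 0.32 × 5.5 = 1.76.
Non-CYP routes (26%) are unchanged.
New clearance relative to baseline: 0.0528 + 0.006 + 1.76 + 0.26 = 2.0788.
Systemic exposure ∝ 1/CL: fold-change = 1 / 2.0788 = 0.481.

0.481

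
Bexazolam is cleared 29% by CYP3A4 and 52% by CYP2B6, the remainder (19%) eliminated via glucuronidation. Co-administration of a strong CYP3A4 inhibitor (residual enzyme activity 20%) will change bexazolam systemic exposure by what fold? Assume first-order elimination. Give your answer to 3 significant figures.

The CYP3A4 pathway (29% of clearance) drops to 0.2× activity: 0.29 × 0.2 = 0.058.
CYP2B6 (52%) and the residual 19% are unaffected.
Relative clearance = 0.058 + 0.52 + 0.19 = 0.768.
Since systemic exposure ∝ 1/CL, the ratio is 1 / 0.768 = 1.30.

1.30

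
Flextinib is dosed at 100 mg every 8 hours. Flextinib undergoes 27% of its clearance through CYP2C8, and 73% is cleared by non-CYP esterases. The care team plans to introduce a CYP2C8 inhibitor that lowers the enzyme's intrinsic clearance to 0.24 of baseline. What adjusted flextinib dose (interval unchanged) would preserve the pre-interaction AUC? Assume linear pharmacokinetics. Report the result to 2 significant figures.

79 mg

CYP2C8: 0.27 × 0.24 = 0.0648
Other: 0.73 (unchanged)
CL_new/CL_old = 0.0648 + 0.73 = 0.7948.
Exposure is unchanged when dose changes in proportion to clearance. New dose = 100 mg × 0.7948 = 79 mg.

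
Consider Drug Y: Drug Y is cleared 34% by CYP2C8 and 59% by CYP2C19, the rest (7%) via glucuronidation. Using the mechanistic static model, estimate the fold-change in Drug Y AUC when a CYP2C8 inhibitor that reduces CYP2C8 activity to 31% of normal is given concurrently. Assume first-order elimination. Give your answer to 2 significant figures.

CYP2C8: 0.34 × 0.31 = 0.1054
CYP2C19: 0.59 (unchanged)
Other: 0.07 (unchanged)
New clearance relative to baseline: 0.1054 + 0.59 + 0.07 = 0.7654.
Since AUC ∝ 1/CL, the ratio is 1 / 0.7654 = 1.3.

1.3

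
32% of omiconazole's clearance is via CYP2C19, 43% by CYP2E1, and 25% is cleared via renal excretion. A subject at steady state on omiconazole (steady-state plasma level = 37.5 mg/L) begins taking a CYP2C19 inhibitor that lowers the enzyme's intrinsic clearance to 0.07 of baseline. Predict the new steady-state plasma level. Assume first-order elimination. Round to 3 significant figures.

The CYP2C19 pathway (32% of clearance) falls to 0.07× activity: 0.32 × 0.07 = 0.0224.
CYP2E1 (43%) and the residual 25% are unaffected.
CL_new/CL_old = 0.0224 + 0.43 + 0.25 = 0.7024.
With dosing unchanged, steady-state plasma level scales as 1/CL: 37.5 / 0.7024 = 53.4 mg/L.

53.4 mg/L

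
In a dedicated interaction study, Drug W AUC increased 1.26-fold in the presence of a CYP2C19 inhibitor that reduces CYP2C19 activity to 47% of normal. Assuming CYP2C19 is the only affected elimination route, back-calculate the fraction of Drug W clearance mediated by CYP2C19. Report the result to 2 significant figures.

Let x = fm,CYP2C19. Because AUC ∝ 1/CL, relative clearance fell to 1/1.26 = 0.7937.
Only the CYP2C19 route changed, so 0.7937 = x·0.47 + (1 − x), giving x = 0.39.

0.39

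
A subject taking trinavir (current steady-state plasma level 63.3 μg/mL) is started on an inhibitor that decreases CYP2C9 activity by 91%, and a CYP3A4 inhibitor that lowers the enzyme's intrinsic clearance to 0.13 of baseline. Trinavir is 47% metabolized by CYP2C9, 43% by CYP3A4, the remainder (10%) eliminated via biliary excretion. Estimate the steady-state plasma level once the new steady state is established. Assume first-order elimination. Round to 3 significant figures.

The CYP2C9 pathway (47% of clearance) is reduced to 0.09× activity: 0.47 × 0.09 = 0.0423.
The CYP3A4 pathway (43% of clearance) falls to 0.13× activity: 0.43 × 0.13 = 0.0559.
The remaining 10% of clearance is unaffected.
CL_new/CL_old = 0.0423 + 0.0559 + 0.1 = 0.1982.
New steady-state plasma level = 63.3 / 0.1982 = 319 μg/mL (concentration scales inversely with clearance).

319 μg/mL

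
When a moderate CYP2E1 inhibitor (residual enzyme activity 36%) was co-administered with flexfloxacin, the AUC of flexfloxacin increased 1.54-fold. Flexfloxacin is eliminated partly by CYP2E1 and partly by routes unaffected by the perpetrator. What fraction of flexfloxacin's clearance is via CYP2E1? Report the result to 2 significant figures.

CL'/CL = 1 / 1.54 = 0.6494
0.36·fm + (1 − fm) = 0.6494
fm = (0.6494 − 1) / (0.36 − 1) = 0.55

0.55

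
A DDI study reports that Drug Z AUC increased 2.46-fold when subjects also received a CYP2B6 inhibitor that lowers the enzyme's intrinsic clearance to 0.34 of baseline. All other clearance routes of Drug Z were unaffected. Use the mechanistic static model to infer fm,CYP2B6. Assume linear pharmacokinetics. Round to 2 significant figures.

CL'/CL = 1 / 2.46 = 0.4065
0.34·fm + (1 − fm) = 0.4065
fm = (0.4065 − 1) / (0.34 − 1) = 0.90

0.90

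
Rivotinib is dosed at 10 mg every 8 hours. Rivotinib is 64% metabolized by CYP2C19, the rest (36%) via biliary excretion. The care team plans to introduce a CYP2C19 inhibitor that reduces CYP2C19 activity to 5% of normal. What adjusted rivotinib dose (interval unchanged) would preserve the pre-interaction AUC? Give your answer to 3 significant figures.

The CYP2C19 pathway (64% of clearance) drops to 0.05× activity: 0.64 × 0.05 = 0.032.
The remaining 36% of clearance is unaffected.
Relative clearance = 0.032 + 0.36 = 0.392.
To maintain the same steady-state level, dose must scale with clearance: new dose = 10 × 0.392 = 3.92 mg.

3.92 mg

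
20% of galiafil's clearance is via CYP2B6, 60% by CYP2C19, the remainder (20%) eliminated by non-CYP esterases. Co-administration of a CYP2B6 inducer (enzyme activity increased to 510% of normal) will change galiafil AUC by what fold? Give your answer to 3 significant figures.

0.549

The CYP2B6 pathway (20% of clearance) increases to 5.1× activity: 0.2 × 5.1 = 1.02.
CYP2C19 (60%) and the residual 20% are unaffected.
Relative clearance = 1.02 + 0.6 + 0.2 = 1.82.
Since AUC ∝ 1/CL, the ratio is 1 / 1.82 = 0.549.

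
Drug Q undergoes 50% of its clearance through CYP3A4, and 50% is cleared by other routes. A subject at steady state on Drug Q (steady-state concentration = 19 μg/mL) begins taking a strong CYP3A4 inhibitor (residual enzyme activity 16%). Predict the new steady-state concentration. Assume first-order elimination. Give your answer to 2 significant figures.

33 μg/mL

CYP3A4: 0.5 × 0.16 = 0.08
Other: 0.5 (unchanged)
New clearance relative to baseline: 0.08 + 0.5 = 0.58.
New steady-state concentration = baseline ÷ relative clearance = 19 / 0.58 = 33 μg/mL.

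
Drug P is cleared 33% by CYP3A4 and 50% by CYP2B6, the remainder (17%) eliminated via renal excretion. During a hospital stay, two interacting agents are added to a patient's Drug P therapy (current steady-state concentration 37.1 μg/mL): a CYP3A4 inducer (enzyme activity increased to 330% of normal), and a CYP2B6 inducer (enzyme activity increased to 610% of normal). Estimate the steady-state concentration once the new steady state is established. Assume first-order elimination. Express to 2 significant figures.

8.6 μg/mL

The CYP3A4 pathway (33% of clearance) is boosted to 3.3× activity: 0.33 × 3.3 = 1.089.
The CYP2B6 pathway (50% of clearance) is boosted to 6.1× activity: 0.5 × 6.1 = 3.05.
The remaining 17% of clearance is unaffected.
Relative clearance = 1.089 + 3.05 + 0.17 = 4.309.
Dividing the baseline by the relative clearance: 37.1 / 4.309 = 8.6 μg/mL.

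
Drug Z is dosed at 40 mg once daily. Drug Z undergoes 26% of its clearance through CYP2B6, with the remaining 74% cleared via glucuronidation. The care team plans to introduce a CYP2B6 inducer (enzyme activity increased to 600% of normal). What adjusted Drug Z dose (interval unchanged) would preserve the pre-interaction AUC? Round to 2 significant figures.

92 mg

The CYP2B6 pathway (26% of clearance) increases to 6× activity: 0.26 × 6 = 1.56.
The remaining 74% of clearance is unaffected.
New clearance relative to baseline: 1.56 + 0.74 = 2.3.
Css,avg = (dose rate)/CL, so holding Css fixed requires dose ∝ CL: 40 × 2.3 = 92 mg.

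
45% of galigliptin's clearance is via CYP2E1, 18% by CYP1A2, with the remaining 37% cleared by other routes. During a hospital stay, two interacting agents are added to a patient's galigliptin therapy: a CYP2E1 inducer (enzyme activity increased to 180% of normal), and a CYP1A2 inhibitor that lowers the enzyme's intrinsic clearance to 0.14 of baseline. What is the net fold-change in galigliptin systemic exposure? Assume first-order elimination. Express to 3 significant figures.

0.830

CYP2E1: 0.45 × 1.8 = 0.81
CYP1A2: 0.18 × 0.14 = 0.0252
Other: 0.37 (unchanged)
New clearance relative to baseline: 0.81 + 0.0252 + 0.37 = 1.2052.
Net systemic exposure ratio = 1 / 1.2052 = 0.830.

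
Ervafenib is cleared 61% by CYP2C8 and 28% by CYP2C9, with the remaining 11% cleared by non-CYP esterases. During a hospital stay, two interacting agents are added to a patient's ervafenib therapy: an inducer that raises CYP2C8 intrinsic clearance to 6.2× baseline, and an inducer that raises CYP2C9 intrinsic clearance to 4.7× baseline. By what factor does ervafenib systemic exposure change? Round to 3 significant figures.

CYP2C8: 0.61 × 6.2 = 3.782
CYP2C9: 0.28 × 4.7 = 1.316
Other: 0.11 (unchanged)
New clearance relative to baseline: 3.782 + 1.316 + 0.11 = 5.208.
Systemic exposure ∝ 1/CL: fold-change = 1 / 5.208 = 0.192.

0.192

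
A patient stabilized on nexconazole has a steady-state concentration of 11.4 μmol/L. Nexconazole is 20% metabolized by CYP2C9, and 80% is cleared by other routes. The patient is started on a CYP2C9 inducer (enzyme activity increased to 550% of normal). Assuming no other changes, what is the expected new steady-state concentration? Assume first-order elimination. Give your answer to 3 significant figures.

6.00 μmol/L

The CYP2C9 pathway (20% of clearance) increases to 5.5× activity: 0.2 × 5.5 = 1.1.
The remaining 80% of clearance is unaffected.
CL_new/CL_old = 1.1 + 0.8 = 1.9.
Steady-state concentration ∝ 1/CL, so new value = 11.4 / 1.9 = 6.00 μmol/L.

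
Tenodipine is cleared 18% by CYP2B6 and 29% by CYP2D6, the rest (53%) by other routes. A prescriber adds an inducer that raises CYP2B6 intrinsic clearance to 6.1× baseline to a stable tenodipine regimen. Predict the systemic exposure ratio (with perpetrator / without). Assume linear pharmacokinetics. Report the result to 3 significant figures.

The CYP2B6 pathway (18% of clearance) increases to 6.1× activity: 0.18 × 6.1 = 1.098.
CYP2D6 (29%) and the residual 53% are unaffected.
CL_new/CL_old = 1.098 + 0.29 + 0.53 = 1.918.
Since systemic exposure ∝ 1/CL, the ratio is 1 / 1.918 = 0.521.

0.521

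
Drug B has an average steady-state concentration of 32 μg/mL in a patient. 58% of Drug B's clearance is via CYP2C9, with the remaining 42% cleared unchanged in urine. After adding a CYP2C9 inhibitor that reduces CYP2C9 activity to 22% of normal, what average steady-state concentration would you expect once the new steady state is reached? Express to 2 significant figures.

58 μg/mL

The CYP2C9 pathway (58% of clearance) is reduced to 0.22× activity: 0.58 × 0.22 = 0.1276.
Non-CYP routes (42%) are unchanged.
CL_new/CL_old = 0.1276 + 0.42 = 0.5476.
With dosing unchanged, average steady-state concentration scales as 1/CL: 32 / 0.5476 = 58 μg/mL.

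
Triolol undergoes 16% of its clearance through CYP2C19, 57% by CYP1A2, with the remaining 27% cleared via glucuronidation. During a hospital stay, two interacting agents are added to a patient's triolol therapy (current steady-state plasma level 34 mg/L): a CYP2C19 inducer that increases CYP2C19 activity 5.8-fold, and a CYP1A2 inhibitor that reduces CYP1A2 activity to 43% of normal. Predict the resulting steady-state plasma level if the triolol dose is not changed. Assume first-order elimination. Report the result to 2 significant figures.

24 mg/L

The CYP2C19 pathway (16% of clearance) is boosted to 5.8× activity: 0.16 × 5.8 = 0.928.
The CYP1A2 pathway (57% of clearance) falls to 0.43× activity: 0.57 × 0.43 = 0.2451.
The remaining 27% of clearance is unaffected.
New clearance relative to baseline: 0.928 + 0.2451 + 0.27 = 1.4431.
Steady-state plasma level ∝ 1/CL: new value = 34 / 1.4431 = 24 mg/L.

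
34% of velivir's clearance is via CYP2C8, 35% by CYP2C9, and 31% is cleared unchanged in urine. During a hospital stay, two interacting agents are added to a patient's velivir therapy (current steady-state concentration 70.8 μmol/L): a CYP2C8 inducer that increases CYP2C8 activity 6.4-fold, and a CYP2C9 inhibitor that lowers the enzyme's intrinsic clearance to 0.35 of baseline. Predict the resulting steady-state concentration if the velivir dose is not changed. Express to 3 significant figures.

27.1 μmol/L

CYP2C8: 0.34 × 6.4 = 2.176
CYP2C9: 0.35 × 0.35 = 0.1225
Other: 0.31 (unchanged)
New clearance relative to baseline: 2.176 + 0.1225 + 0.31 = 2.6085.
Dividing the baseline by the relative clearance: 70.8 / 2.6085 = 27.1 μmol/L.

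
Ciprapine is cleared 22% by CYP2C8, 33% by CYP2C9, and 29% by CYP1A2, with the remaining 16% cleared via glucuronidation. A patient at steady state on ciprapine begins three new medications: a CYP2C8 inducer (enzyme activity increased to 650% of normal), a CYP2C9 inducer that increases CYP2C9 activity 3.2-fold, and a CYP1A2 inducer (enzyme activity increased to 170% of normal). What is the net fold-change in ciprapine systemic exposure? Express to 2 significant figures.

CYP2C8: 0.22 × 6.5 = 1.43
CYP2C9: 0.33 × 3.2 = 1.056
CYP1A2: 0.29 × 1.7 = 0.493
Other: 0.16 (unchanged)
Relative clearance = 1.43 + 1.056 + 0.493 + 0.16 = 3.139.
Because systemic exposure varies inversely with clearance, the combined effect is 1 / 3.139 = 0.32.

0.32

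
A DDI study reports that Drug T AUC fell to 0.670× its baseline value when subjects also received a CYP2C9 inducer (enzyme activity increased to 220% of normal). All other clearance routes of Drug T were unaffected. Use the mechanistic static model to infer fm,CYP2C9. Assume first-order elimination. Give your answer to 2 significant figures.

Let fm be the CYP2C9 fraction. New clearance relative to baseline = fm × 2.2 + (1 − fm).
AUC ratio = 1 / (new CL fraction), so new CL fraction = 1 / 0.670 = 1.493.
fm × 2.2 + 1 − fm = 1.493  ⇒  fm × (2.2 − 1) = 0.4925  ⇒  fm = 0.41.

0.41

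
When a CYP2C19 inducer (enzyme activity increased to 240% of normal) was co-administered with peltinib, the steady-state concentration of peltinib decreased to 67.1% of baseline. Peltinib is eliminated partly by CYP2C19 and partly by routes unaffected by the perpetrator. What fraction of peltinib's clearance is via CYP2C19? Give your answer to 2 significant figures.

CL'/CL = 1 / 0.671 = 1.49
2.4·fm + (1 − fm) = 1.49
fm = (1.49 − 1) / (2.4 − 1) = 0.35

0.35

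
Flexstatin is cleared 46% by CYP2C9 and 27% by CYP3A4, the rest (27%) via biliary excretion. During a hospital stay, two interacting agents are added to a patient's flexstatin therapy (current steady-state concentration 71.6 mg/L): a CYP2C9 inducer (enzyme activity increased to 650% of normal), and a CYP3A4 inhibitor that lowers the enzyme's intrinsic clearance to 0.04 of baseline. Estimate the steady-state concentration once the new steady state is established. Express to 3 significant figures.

The CYP2C9 pathway (46% of clearance) is boosted to 6.5× activity: 0.46 × 6.5 = 2.99.
The CYP3A4 pathway (27% of clearance) falls to 0.04× activity: 0.27 × 0.04 = 0.0108.
Non-CYP routes (27%) are unchanged.
New clearance relative to baseline: 2.99 + 0.0108 + 0.27 = 3.2708.
New steady-state concentration = 71.6 / 3.2708 = 21.9 mg/L (concentration scales inversely with clearance).

21.9 mg/L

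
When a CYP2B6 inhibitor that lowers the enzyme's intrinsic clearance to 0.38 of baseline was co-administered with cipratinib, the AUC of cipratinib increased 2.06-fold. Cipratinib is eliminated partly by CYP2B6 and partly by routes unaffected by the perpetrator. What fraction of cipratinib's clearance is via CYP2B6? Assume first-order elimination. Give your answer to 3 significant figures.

0.830

CL'/CL = 1 / 2.06 = 0.4854
0.38·fm + (1 − fm) = 0.4854
fm = (0.4854 − 1) / (0.38 − 1) = 0.830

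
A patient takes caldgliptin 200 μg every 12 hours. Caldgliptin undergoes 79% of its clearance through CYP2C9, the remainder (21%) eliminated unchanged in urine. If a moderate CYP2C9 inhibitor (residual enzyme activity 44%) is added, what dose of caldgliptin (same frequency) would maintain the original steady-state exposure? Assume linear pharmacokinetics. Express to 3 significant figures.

112 μg

The CYP2C9 pathway (79% of clearance) drops to 0.44× activity: 0.79 × 0.44 = 0.3476.
The remaining 21% of clearance is unaffected.
CL_new/CL_old = 0.3476 + 0.21 = 0.5576.
To maintain the same steady-state level, dose must scale with clearance: new dose = 200 × 0.5576 = 112 μg.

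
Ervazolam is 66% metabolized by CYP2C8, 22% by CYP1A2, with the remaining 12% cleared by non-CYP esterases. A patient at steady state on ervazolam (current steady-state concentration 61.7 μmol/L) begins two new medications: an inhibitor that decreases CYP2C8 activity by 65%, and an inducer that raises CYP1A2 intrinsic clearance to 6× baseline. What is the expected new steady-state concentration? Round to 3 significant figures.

36.9 μmol/L

CYP2C8: 0.66 × 0.35 = 0.231
CYP1A2: 0.22 × 6 = 1.32
Other: 0.12 (unchanged)
New clearance relative to baseline: 0.231 + 1.32 + 0.12 = 1.671.
Dividing the baseline by the relative clearance: 61.7 / 1.671 = 36.9 μmol/L.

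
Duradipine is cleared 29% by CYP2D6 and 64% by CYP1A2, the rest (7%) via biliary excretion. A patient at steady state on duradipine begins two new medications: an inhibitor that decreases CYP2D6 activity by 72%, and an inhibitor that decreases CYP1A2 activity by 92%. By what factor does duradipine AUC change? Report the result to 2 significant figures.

The CYP2D6 pathway (29% of clearance) drops to 0.28× activity: 0.29 × 0.28 = 0.0812.
The CYP1A2 pathway (64% of clearance) falls to 0.08× activity: 0.64 × 0.08 = 0.0512.
Non-CYP routes (7%) are unchanged.
New clearance relative to baseline: 0.0812 + 0.0512 + 0.07 = 0.2024.
Net AUC ratio = 1 / 0.2024 = 4.9.

4.9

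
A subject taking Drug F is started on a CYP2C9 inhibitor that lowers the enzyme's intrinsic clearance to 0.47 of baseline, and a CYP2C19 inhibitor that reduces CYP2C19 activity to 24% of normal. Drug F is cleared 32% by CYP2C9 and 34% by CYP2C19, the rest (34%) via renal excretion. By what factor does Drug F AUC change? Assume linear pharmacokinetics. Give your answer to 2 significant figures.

1.7

CYP2C9: 0.32 × 0.47 = 0.1504
CYP2C19: 0.34 × 0.24 = 0.0816
Other: 0.34 (unchanged)
Relative clearance = 0.1504 + 0.0816 + 0.34 = 0.572.
Net AUC ratio = 1 / 0.572 = 1.7.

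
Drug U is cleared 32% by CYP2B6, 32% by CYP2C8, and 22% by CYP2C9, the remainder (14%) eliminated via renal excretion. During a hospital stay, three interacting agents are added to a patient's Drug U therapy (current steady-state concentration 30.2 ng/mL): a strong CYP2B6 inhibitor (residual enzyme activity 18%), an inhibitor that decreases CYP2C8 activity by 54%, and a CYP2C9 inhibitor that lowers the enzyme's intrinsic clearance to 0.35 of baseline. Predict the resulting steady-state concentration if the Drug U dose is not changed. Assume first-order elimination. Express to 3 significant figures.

71.6 ng/mL

The CYP2B6 pathway (32% of clearance) is reduced to 0.18× activity: 0.32 × 0.18 = 0.0576.
The CYP2C8 pathway (32% of clearance) is reduced to 0.46× activity: 0.32 × 0.46 = 0.1472.
The CYP2C9 pathway (22% of clearance) drops to 0.35× activity: 0.22 × 0.35 = 0.077.
The remaining 14% of clearance is unaffected.
New clearance relative to baseline: 0.0576 + 0.1472 + 0.077 + 0.14 = 0.4218.
New steady-state concentration = 30.2 / 0.4218 = 71.6 ng/mL (concentration scales inversely with clearance).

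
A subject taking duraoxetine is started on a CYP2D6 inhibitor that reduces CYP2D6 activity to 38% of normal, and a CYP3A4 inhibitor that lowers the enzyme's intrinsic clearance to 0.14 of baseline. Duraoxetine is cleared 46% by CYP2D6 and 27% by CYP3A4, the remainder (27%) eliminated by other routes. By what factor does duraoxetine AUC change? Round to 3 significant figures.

The CYP2D6 pathway (46% of clearance) falls to 0.38× activity: 0.46 × 0.38 = 0.1748.
The CYP3A4 pathway (27% of clearance) drops to 0.14× activity: 0.27 × 0.14 = 0.0378.
The remaining 27% of clearance is unaffected.
Relative clearance = 0.1748 + 0.0378 + 0.27 = 0.4826.
Net AUC ratio = 1 / 0.4826 = 2.07.

2.07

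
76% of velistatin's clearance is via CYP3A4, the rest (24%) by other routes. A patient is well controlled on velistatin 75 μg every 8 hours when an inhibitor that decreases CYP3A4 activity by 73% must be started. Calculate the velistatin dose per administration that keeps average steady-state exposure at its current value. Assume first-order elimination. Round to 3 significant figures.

CYP3A4: 0.76 × 0.27 = 0.2052
Other: 0.24 (unchanged)
Relative clearance = 0.2052 + 0.24 = 0.4452.
Css,avg = (dose rate)/CL, so holding Css fixed requires dose ∝ CL: 75 × 0.4452 = 33.4 μg.

33.4 μg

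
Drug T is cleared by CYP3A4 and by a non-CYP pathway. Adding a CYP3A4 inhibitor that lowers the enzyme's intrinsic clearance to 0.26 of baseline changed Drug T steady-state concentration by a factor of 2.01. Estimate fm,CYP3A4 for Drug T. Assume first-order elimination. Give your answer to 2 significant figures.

0.68

Call the CYP3A4 fraction fm. After the interaction, CL_new/CL_old = fm × 0.26 + (1 − fm).
Steady-state concentration ratio = 1 / (new CL fraction), so new CL fraction = 1 / 2.01 = 0.4975.
fm × 0.26 + 1 − fm = 0.4975  ⇒  fm × (0.26 − 1) = −0.5025  ⇒  fm = 0.68.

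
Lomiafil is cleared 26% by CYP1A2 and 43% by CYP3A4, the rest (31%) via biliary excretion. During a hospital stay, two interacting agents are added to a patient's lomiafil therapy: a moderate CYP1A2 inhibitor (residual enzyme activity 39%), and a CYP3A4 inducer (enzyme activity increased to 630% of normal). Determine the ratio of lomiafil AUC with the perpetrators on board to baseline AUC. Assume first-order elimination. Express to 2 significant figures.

The CYP1A2 pathway (26% of clearance) falls to 0.39× activity: 0.26 × 0.39 = 0.1014.
The CYP3A4 pathway (43% of clearance) increases to 6.3× activity: 0.43 × 6.3 = 2.709.
The remaining 31% of clearance is unaffected.
New clearance relative to baseline: 0.1014 + 2.709 + 0.31 = 3.1204.
Because AUC varies inversely with clearance, the combined effect is 1 / 3.1204 = 0.32.

0.32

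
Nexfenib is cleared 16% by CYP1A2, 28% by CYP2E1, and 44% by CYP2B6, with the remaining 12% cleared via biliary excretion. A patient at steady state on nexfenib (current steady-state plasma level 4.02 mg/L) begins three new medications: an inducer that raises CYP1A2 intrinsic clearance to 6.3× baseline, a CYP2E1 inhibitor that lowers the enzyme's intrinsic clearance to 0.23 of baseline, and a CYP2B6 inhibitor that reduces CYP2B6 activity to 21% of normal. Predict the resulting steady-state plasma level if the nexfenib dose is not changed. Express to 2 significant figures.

3.1 mg/L

The CYP1A2 pathway (16% of clearance) increases to 6.3× activity: 0.16 × 6.3 = 1.008.
The CYP2E1 pathway (28% of clearance) drops to 0.23× activity: 0.28 × 0.23 = 0.0644.
The CYP2B6 pathway (44% of clearance) falls to 0.21× activity: 0.44 × 0.21 = 0.0924.
Non-CYP routes (12%) are unchanged.
New clearance relative to baseline: 1.008 + 0.0644 + 0.0924 + 0.12 = 1.2848.
Steady-state plasma level ∝ 1/CL: new value = 4.02 / 1.2848 = 3.1 mg/L.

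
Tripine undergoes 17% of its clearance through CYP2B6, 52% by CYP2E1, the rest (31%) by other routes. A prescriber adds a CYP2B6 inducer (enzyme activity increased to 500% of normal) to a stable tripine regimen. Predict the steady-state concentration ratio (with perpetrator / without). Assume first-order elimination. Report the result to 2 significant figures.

0.60

CYP2B6: 0.17 × 5 = 0.85
CYP2E1: 0.52 (unchanged)
Other: 0.31 (unchanged)
New clearance relative to baseline: 0.85 + 0.52 + 0.31 = 1.68.
Steady-state concentration ratio = CL_old/CL_new = 1 / 1.68 = 0.60.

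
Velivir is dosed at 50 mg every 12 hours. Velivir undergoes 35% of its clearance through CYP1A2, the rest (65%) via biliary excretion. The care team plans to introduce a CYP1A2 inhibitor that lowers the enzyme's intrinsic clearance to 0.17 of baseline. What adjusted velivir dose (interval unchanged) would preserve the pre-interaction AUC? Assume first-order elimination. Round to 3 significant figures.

CYP1A2: 0.35 × 0.17 = 0.0595
Other: 0.65 (unchanged)
CL_new/CL_old = 0.0595 + 0.65 = 0.7095.
To maintain the same steady-state level, dose must scale with clearance: new dose = 50 × 0.7095 = 35.5 mg.

35.5 mg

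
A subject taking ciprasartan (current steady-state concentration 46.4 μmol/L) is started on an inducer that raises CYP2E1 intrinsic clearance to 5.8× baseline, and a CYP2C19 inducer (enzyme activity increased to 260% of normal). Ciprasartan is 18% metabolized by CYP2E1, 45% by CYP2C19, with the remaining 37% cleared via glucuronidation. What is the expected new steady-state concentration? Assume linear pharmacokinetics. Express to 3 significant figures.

18.0 μmol/L

The CYP2E1 pathway (18% of clearance) rises to 5.8× activity: 0.18 × 5.8 = 1.044.
The CYP2C19 pathway (45% of clearance) increases to 2.6× activity: 0.45 × 2.6 = 1.17.
Non-CYP routes (37%) are unchanged.
CL_new/CL_old = 1.044 + 1.17 + 0.37 = 2.584.
New steady-state concentration = 46.4 / 2.584 = 18.0 μmol/L (concentration scales inversely with clearance).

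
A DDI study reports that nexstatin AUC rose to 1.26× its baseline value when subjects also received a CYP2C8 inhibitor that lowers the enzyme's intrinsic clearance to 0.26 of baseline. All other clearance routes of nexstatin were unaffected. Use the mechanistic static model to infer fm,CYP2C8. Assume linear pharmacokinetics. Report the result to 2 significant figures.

Let fm be the CYP2C8 fraction. New clearance relative to baseline = fm × 0.26 + (1 − fm).
AUC ratio = 1 / (new CL fraction), so new CL fraction = 1 / 1.26 = 0.7937.
fm × 0.26 + 1 − fm = 0.7937  ⇒  fm × (0.26 − 1) = −0.2063  ⇒  fm = 0.28.

0.28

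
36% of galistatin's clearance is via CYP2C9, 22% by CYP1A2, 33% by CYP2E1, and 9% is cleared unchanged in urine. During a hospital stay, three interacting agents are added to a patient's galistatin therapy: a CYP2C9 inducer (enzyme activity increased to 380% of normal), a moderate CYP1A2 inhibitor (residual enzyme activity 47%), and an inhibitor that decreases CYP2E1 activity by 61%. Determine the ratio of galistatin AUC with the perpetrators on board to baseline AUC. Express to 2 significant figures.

The CYP2C9 pathway (36% of clearance) is boosted to 3.8× activity: 0.36 × 3.8 = 1.368.
The CYP1A2 pathway (22% of clearance) drops to 0.47× activity: 0.22 × 0.47 = 0.1034.
The CYP2E1 pathway (33% of clearance) drops to 0.39× activity: 0.33 × 0.39 = 0.1287.
Non-CYP routes (9%) are unchanged.
Relative clearance = 1.368 + 0.1034 + 0.1287 + 0.09 = 1.6901.
Because AUC varies inversely with clearance, the combined effect is 1 / 1.6901 = 0.59.

0.59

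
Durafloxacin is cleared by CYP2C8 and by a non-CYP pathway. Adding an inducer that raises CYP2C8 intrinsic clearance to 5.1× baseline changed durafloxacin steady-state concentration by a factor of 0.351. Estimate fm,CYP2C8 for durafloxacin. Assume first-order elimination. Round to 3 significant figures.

0.451

Write x for the fraction cleared via CYP2C8. The observed steady-state concentration change means clearance rose to 1/0.351 = 2.849 of baseline.
Only the CYP2C8 route changed, so 2.849 = x·5.1 + (1 − x), giving x = 0.451.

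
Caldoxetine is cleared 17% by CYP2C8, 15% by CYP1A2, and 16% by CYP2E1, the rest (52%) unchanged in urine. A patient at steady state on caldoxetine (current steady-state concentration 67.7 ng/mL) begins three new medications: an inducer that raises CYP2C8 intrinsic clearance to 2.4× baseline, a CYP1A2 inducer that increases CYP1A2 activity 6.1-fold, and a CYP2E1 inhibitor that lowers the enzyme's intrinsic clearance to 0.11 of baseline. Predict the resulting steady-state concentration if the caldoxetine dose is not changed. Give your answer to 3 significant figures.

36.4 ng/mL

The CYP2C8 pathway (17% of clearance) is boosted to 2.4× activity: 0.17 × 2.4 = 0.408.
The CYP1A2 pathway (15% of clearance) is boosted to 6.1× activity: 0.15 × 6.1 = 0.915.
The CYP2E1 pathway (16% of clearance) falls to 0.11× activity: 0.16 × 0.11 = 0.0176.
The remaining 52% of clearance is unaffected.
New clearance relative to baseline: 0.408 + 0.915 + 0.0176 + 0.52 = 1.8606.
New steady-state concentration = 67.7 / 1.8606 = 36.4 ng/mL (concentration scales inversely with clearance).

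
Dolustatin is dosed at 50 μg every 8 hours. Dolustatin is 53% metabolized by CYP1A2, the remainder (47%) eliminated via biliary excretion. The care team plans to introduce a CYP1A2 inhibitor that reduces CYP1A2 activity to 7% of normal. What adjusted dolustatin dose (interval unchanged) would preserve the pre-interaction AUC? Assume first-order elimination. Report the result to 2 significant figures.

The CYP1A2 pathway (53% of clearance) is reduced to 0.07× activity: 0.53 × 0.07 = 0.0371.
The remaining 47% of clearance is unaffected.
Relative clearance = 0.0371 + 0.47 = 0.5071.
Exposure is unchanged when dose changes in proportion to clearance. New dose = 50 μg × 0.5071 = 25 μg.

25 μg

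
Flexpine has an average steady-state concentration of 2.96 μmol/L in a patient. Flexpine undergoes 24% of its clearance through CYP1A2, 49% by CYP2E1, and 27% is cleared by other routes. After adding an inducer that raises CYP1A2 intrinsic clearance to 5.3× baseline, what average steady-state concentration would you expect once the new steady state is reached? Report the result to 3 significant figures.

1.46 μmol/L

The CYP1A2 pathway (24% of clearance) is boosted to 5.3× activity: 0.24 × 5.3 = 1.272.
CYP2E1 (49%) and the residual 27% are unaffected.
Relative clearance = 1.272 + 0.49 + 0.27 = 2.032.
With dosing unchanged, average steady-state concentration scales as 1/CL: 2.96 / 2.032 = 1.46 μmol/L.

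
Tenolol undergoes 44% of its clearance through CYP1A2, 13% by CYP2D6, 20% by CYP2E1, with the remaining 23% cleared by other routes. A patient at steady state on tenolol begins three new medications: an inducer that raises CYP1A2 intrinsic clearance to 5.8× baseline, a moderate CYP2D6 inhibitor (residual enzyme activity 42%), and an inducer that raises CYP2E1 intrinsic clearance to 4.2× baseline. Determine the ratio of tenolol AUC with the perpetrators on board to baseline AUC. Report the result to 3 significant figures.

The CYP1A2 pathway (44% of clearance) rises to 5.8× activity: 0.44 × 5.8 = 2.552.
The CYP2D6 pathway (13% of clearance) drops to 0.42× activity: 0.13 × 0.42 = 0.0546.
The CYP2E1 pathway (20% of clearance) increases to 4.2× activity: 0.2 × 4.2 = 0.84.
The remaining 23% of clearance is unaffected.
CL_new/CL_old = 2.552 + 0.0546 + 0.84 + 0.23 = 3.6766.
Net AUC ratio = 1 / 3.6766 = 0.272.

0.272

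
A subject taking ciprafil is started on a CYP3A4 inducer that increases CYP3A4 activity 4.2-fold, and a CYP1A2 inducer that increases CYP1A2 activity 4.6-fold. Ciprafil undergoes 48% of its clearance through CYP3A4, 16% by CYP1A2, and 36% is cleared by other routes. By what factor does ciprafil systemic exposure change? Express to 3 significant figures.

The CYP3A4 pathway (48% of clearance) increases to 4.2× activity: 0.48 × 4.2 = 2.016.
The CYP1A2 pathway (16% of clearance) is boosted to 4.6× activity: 0.16 × 4.6 = 0.736.
Non-CYP routes (36%) are unchanged.
CL_new/CL_old = 2.016 + 0.736 + 0.36 = 3.112.
Systemic exposure ∝ 1/CL: fold-change = 1 / 3.112 = 0.321.

0.321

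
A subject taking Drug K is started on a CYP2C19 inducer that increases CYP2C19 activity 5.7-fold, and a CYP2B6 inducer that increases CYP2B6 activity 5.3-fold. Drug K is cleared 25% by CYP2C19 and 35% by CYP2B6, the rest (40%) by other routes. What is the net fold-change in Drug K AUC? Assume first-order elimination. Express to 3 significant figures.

0.272

The CYP2C19 pathway (25% of clearance) is boosted to 5.7× activity: 0.25 × 5.7 = 1.425.
The CYP2B6 pathway (35% of clearance) increases to 5.3× activity: 0.35 × 5.3 = 1.855.
Non-CYP routes (40%) are unchanged.
Relative clearance = 1.425 + 1.855 + 0.4 = 3.68.
Because AUC varies inversely with clearance, the combined effect is 1 / 3.68 = 0.272.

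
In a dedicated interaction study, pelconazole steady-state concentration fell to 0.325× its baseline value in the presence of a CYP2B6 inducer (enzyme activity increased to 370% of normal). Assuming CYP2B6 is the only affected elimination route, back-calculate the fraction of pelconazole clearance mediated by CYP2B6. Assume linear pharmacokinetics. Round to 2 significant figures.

Let x = fm,CYP2B6. Because steady-state concentration ∝ 1/CL, relative clearance rose to 1/0.325 = 3.077.
Setting x·3.7 + (1 − x) = 3.077 and solving: x = (3.077 − 1)/(3.7 − 1) = 0.77.

0.77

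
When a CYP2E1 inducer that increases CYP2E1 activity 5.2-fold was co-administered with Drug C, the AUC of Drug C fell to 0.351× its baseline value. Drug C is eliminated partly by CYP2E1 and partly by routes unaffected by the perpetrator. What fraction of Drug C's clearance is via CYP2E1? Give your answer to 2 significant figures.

0.44

Write x for the fraction cleared via CYP2E1. The observed AUC change means clearance rose to 1/0.351 = 2.849 of baseline.
Setting x·5.2 + (1 − x) = 2.849 and solving: x = (2.849 − 1)/(5.2 − 1) = 0.44.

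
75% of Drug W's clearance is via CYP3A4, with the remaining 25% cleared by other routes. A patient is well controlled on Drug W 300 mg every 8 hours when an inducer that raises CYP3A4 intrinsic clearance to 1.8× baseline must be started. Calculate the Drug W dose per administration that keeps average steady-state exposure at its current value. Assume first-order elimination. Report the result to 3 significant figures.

480 mg

The CYP3A4 pathway (75% of clearance) is boosted to 1.8× activity: 0.75 × 1.8 = 1.35.
Non-CYP routes (25%) are unchanged.
CL_new/CL_old = 1.35 + 0.25 = 1.6.
Css,avg = (dose rate)/CL, so holding Css fixed requires dose ∝ CL: 300 × 1.6 = 480 mg.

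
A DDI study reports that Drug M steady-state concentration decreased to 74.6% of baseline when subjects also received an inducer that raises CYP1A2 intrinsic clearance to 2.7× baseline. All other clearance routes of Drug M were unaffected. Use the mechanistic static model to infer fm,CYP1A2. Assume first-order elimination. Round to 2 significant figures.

0.20

CL'/CL = 1 / 0.746 = 1.34
2.7·fm + (1 − fm) = 1.34
fm = (1.34 − 1) / (2.7 − 1) = 0.20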